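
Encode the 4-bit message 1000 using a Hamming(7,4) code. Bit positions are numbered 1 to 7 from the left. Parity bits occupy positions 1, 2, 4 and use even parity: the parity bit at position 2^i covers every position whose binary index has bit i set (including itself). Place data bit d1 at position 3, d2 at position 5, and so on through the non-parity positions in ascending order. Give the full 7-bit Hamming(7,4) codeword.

Place data bits at non-power-of-two positions: b3=1, b5=0, b6=0, b7=0.
p1 = XOR of data positions {3,5,7} = 1⊕0⊕0 = 1
p2 = XOR of data positions {3,6,7} = 1⊕0⊕0 = 1
p4 = XOR of data positions {5,6,7} = 0⊕0⊕0 = 0
Codeword b1..b7 = 1110000

1110000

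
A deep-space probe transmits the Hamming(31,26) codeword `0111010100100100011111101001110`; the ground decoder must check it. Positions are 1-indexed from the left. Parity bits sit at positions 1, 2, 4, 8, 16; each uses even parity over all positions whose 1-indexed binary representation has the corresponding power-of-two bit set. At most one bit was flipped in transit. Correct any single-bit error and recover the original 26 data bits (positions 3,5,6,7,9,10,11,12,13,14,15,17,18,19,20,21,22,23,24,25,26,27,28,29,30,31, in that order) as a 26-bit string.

s1: b1⊕b3⊕b5⊕b7⊕b9⊕b11⊕b13⊕b15⊕b17⊕b19⊕b21⊕b23⊕b25⊕b27⊕b29⊕b31 = 0⊕1⊕0⊕0⊕0⊕1⊕0⊕0⊕0⊕1⊕1⊕1⊕1⊕0⊕1⊕0 = 1
s2: b2⊕b3⊕b6⊕b7⊕b10⊕b11⊕b14⊕b15⊕b18⊕b19⊕b22⊕b23⊕b26⊕b27⊕b30⊕b31 = 1⊕1⊕1⊕0⊕0⊕1⊕1⊕0⊕1⊕1⊕1⊕1⊕0⊕0⊕1⊕0 = 0
s4: b4⊕b5⊕b6⊕b7⊕b12⊕b13⊕b14⊕b15⊕b20⊕b21⊕b22⊕b23⊕b28⊕b29⊕b30⊕b31 = 1⊕0⊕1⊕0⊕0⊕0⊕1⊕0⊕1⊕1⊕1⊕1⊕1⊕1⊕1⊕0 = 0
s8: b8⊕b9⊕b10⊕b11⊕b12⊕b13⊕b14⊕b15⊕b24⊕b25⊕b26⊕b27⊕b28⊕b29⊕b30⊕b31 = 1⊕0⊕0⊕1⊕0⊕0⊕1⊕0⊕0⊕1⊕0⊕0⊕1⊕1⊕1⊕0 = 1
s16: b16⊕b17⊕b18⊕b19⊕b20⊕b21⊕b22⊕b23⊕b24⊕b25⊕b26⊕b27⊕b28⊕b29⊕b30⊕b31 = 0⊕0⊕1⊕1⊕1⊕1⊕1⊕1⊕0⊕1⊕0⊕0⊕1⊕1⊕1⊕0 = 0
Syndrome (s16...s1) = 01001 → position 9.
Flip bit 9: corrected codeword = 0111010110100100011111101001110
Data bits at positions 3,5,6,7,9,10,11,12,13,14,15,17,18,19,20,21,22,23,24,25,26,27,28,29,30,31: 10101010010011111101001110

10101010010011111101001110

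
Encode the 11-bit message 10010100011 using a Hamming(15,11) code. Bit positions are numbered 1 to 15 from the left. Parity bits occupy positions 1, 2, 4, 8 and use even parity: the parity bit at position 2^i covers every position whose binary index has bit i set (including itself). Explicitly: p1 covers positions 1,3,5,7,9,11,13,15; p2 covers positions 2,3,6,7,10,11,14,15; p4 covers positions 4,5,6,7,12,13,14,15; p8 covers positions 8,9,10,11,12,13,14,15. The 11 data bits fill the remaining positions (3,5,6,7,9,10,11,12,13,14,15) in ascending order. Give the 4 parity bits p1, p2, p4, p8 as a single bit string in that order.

1111

Place data bits at non-power-of-two positions: b3=1, b5=0, b6=0, b7=1, b9=0, b10=1, b11=0, b12=0, b13=0, b14=1, b15=1.
p1 = XOR of data positions {3,5,7,9,11,13,15} = 1⊕0⊕1⊕0⊕0⊕0⊕1 = 1
p2 = XOR of data positions {3,6,7,10,11,14,15} = 1⊕0⊕1⊕1⊕0⊕1⊕1 = 1
p4 = XOR of data positions {5,6,7,12,13,14,15} = 0⊕0⊕1⊕0⊕0⊕1⊕1 = 1
p8 = XOR of data positions {9,10,11,12,13,14,15} = 0⊕1⊕0⊕0⊕0⊕1⊕1 = 1
Parity bits p1,p2,p4,p8 = 1111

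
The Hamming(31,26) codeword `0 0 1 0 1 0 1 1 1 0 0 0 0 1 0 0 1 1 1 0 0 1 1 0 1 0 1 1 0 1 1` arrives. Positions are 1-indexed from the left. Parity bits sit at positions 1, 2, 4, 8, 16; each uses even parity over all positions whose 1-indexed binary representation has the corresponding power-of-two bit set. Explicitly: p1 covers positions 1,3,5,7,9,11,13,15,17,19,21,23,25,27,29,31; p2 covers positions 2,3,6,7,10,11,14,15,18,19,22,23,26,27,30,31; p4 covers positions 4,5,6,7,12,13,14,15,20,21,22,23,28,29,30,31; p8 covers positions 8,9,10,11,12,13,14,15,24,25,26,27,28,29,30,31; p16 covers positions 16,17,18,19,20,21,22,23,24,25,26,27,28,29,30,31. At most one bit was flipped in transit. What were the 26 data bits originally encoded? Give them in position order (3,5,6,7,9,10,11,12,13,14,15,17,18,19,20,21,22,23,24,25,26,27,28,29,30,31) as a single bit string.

s1: b1⊕b3⊕b5⊕b7⊕b9⊕b11⊕b13⊕b15⊕b17⊕b19⊕b21⊕b23⊕b25⊕b27⊕b29⊕b31 = 0⊕1⊕1⊕1⊕1⊕0⊕0⊕0⊕1⊕1⊕0⊕1⊕1⊕1⊕0⊕1 = 0
s2: b2⊕b3⊕b6⊕b7⊕b10⊕b11⊕b14⊕b15⊕b18⊕b19⊕b22⊕b23⊕b26⊕b27⊕b30⊕b31 = 0⊕1⊕0⊕1⊕0⊕0⊕1⊕0⊕1⊕1⊕1⊕1⊕0⊕1⊕1⊕1 = 0
s4: b4⊕b5⊕b6⊕b7⊕b12⊕b13⊕b14⊕b15⊕b20⊕b21⊕b22⊕b23⊕b28⊕b29⊕b30⊕b31 = 0⊕1⊕0⊕1⊕0⊕0⊕1⊕0⊕0⊕0⊕1⊕1⊕1⊕0⊕1⊕1 = 0
s8: b8⊕b9⊕b10⊕b11⊕b12⊕b13⊕b14⊕b15⊕b24⊕b25⊕b26⊕b27⊕b28⊕b29⊕b30⊕b31 = 1⊕1⊕0⊕0⊕0⊕0⊕1⊕0⊕0⊕1⊕0⊕1⊕1⊕0⊕1⊕1 = 0
s16: b16⊕b17⊕b18⊕b19⊕b20⊕b21⊕b22⊕b23⊕b24⊕b25⊕b26⊕b27⊕b28⊕b29⊕b30⊕b31 = 0⊕1⊕1⊕1⊕0⊕0⊕1⊕1⊕0⊕1⊕0⊕1⊕1⊕0⊕1⊕1 = 0
Syndrome (s16...s1) = 00000 → position 0 (no error).
No correction needed.
Data bits at positions 3,5,6,7,9,10,11,12,13,14,15,17,18,19,20,21,22,23,24,25,26,27,28,29,30,31: 11011000010111001101011011

11011000010111001101011011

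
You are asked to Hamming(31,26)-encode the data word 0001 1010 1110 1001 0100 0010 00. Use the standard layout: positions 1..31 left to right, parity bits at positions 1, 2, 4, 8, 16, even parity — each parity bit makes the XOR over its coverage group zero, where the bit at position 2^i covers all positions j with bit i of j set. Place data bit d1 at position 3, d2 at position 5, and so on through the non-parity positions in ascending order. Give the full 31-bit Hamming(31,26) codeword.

Place data bits at non-power-of-two positions: b3=0, b5=0, b6=0, b7=1, b9=1, b10=0, b11=1, b12=0, b13=1, b14=1, b15=1, b17=0, b18=1, b19=0, b20=0, b21=1, b22=0, b23=1, b24=0, b25=0, b26=0, b27=0, b28=1, b29=0, b30=0, b31=0.
p1 = XOR of data positions {3,5,7,9,11,13,15,17,19,21,23,25,27,29,31} = 0⊕0⊕1⊕1⊕1⊕1⊕1⊕0⊕0⊕1⊕1⊕0⊕0⊕0⊕0 = 1
p2 = XOR of data positions {3,6,7,10,11,14,15,18,19,22,23,26,27,30,31} = 0⊕0⊕1⊕0⊕1⊕1⊕1⊕1⊕0⊕0⊕1⊕0⊕0⊕0⊕0 = 0
p4 = XOR of data positions {5,6,7,12,13,14,15,20,21,22,23,28,29,30,31} = 0⊕0⊕1⊕0⊕1⊕1⊕1⊕0⊕1⊕0⊕1⊕1⊕0⊕0⊕0 = 1
p8 = XOR of data positions {9,10,11,12,13,14,15,24,25,26,27,28,29,30,31} = 1⊕0⊕1⊕0⊕1⊕1⊕1⊕0⊕0⊕0⊕0⊕1⊕0⊕0⊕0 = 0
p16 = XOR of data positions {17,18,19,20,21,22,23,24,25,26,27,28,29,30,31} = 0⊕1⊕0⊕0⊕1⊕0⊕1⊕0⊕0⊕0⊕0⊕1⊕0⊕0⊕0 = 0
Codeword b1..b31 = 1001001010101110010010100001000

1001001010101110010010100001000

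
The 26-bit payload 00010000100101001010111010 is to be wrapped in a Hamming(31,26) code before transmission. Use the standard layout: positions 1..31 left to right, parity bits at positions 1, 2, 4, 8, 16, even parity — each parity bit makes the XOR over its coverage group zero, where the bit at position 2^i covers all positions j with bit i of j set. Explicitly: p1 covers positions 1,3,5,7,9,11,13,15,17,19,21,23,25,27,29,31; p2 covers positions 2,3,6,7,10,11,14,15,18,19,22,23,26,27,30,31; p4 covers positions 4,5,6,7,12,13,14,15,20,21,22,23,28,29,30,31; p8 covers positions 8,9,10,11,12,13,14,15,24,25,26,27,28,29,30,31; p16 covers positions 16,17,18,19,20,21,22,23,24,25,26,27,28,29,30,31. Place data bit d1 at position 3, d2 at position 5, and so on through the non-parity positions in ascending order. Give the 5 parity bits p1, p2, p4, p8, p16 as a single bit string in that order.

Place data bits at non-power-of-two positions: b3=0, b5=0, b6=0, b7=1, b9=0, b10=0, b11=0, b12=0, b13=1, b14=0, b15=0, b17=1, b18=0, b19=1, b20=0, b21=0, b22=1, b23=0, b24=1, b25=0, b26=1, b27=1, b28=1, b29=0, b30=1, b31=0.
p1 = XOR of data positions {3,5,7,9,11,13,15,17,19,21,23,25,27,29,31} = 0⊕0⊕1⊕0⊕0⊕1⊕0⊕1⊕1⊕0⊕0⊕0⊕1⊕0⊕0 = 1
p2 = XOR of data positions {3,6,7,10,11,14,15,18,19,22,23,26,27,30,31} = 0⊕0⊕1⊕0⊕0⊕0⊕0⊕0⊕1⊕1⊕0⊕1⊕1⊕1⊕0 = 0
p4 = XOR of data positions {5,6,7,12,13,14,15,20,21,22,23,28,29,30,31} = 0⊕0⊕1⊕0⊕1⊕0⊕0⊕0⊕0⊕1⊕0⊕1⊕0⊕1⊕0 = 1
p8 = XOR of data positions {9,10,11,12,13,14,15,24,25,26,27,28,29,30,31} = 0⊕0⊕0⊕0⊕1⊕0⊕0⊕1⊕0⊕1⊕1⊕1⊕0⊕1⊕0 = 0
p16 = XOR of data positions {17,18,19,20,21,22,23,24,25,26,27,28,29,30,31} = 1⊕0⊕1⊕0⊕0⊕1⊕0⊕1⊕0⊕1⊕1⊕1⊕0⊕1⊕0 = 0
Parity bits p1,p2,p4,p8,p16 = 10100

10100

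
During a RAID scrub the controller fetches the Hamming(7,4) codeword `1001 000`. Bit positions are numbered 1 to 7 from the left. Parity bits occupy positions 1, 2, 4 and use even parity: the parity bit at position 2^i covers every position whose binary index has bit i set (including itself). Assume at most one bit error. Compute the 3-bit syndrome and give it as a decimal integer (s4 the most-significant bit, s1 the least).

5

s1: b1⊕b3⊕b5⊕b7 = 1⊕0⊕0⊕0 = 1
s2: b2⊕b3⊕b6⊕b7 = 0⊕0⊕0⊕0 = 0
s4: b4⊕b5⊕b6⊕b7 = 1⊕0⊕0⊕0 = 1
Syndrome (s4...s1) = 101 → position 5.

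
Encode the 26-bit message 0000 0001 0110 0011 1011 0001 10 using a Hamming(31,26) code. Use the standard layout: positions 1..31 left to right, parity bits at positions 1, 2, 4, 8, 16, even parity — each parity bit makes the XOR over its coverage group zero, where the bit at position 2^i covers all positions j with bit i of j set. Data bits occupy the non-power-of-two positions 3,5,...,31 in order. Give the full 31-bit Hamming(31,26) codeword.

Place data bits at non-power-of-two positions: b3=0, b5=0, b6=0, b7=0, b9=0, b10=0, b11=0, b12=1, b13=0, b14=1, b15=1, b17=0, b18=0, b19=0, b20=1, b21=1, b22=1, b23=0, b24=1, b25=1, b26=0, b27=0, b28=0, b29=1, b30=1, b31=0.
p1 = XOR of data positions {3,5,7,9,11,13,15,17,19,21,23,25,27,29,31} = 0⊕0⊕0⊕0⊕0⊕0⊕1⊕0⊕0⊕1⊕0⊕1⊕0⊕1⊕0 = 0
p2 = XOR of data positions {3,6,7,10,11,14,15,18,19,22,23,26,27,30,31} = 0⊕0⊕0⊕0⊕0⊕1⊕1⊕0⊕0⊕1⊕0⊕0⊕0⊕1⊕0 = 0
p4 = XOR of data positions {5,6,7,12,13,14,15,20,21,22,23,28,29,30,31} = 0⊕0⊕0⊕1⊕0⊕1⊕1⊕1⊕1⊕1⊕0⊕0⊕1⊕1⊕0 = 0
p8 = XOR of data positions {9,10,11,12,13,14,15,24,25,26,27,28,29,30,31} = 0⊕0⊕0⊕1⊕0⊕1⊕1⊕1⊕1⊕0⊕0⊕0⊕1⊕1⊕0 = 1
p16 = XOR of data positions {17,18,19,20,21,22,23,24,25,26,27,28,29,30,31} = 0⊕0⊕0⊕1⊕1⊕1⊕0⊕1⊕1⊕0⊕0⊕0⊕1⊕1⊕0 = 1
Codeword b1..b31 = 0000000100010111000111011000110

0000000100010111000111011000110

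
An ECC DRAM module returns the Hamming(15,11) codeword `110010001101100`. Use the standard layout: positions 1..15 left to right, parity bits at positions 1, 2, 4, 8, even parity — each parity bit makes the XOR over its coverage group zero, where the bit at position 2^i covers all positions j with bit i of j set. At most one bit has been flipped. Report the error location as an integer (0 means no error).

s1: b1⊕b3⊕b5⊕b7⊕b9⊕b11⊕b13⊕b15 = 1⊕0⊕1⊕0⊕1⊕0⊕1⊕0 = 0
s2: b2⊕b3⊕b6⊕b7⊕b10⊕b11⊕b14⊕b15 = 1⊕0⊕0⊕0⊕1⊕0⊕0⊕0 = 0
s4: b4⊕b5⊕b6⊕b7⊕b12⊕b13⊕b14⊕b15 = 0⊕1⊕0⊕0⊕1⊕1⊕0⊕0 = 1
s8: b8⊕b9⊕b10⊕b11⊕b12⊕b13⊕b14⊕b15 = 0⊕1⊕1⊕0⊕1⊕1⊕0⊕0 = 0
Syndrome (s8...s1) = 0100 → position 4.

4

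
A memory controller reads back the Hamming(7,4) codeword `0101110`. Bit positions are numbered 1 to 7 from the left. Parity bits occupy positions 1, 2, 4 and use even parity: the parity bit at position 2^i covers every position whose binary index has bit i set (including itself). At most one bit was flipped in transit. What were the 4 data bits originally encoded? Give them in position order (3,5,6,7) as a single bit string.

s1: b1⊕b3⊕b5⊕b7 = 0⊕0⊕1⊕0 = 1
s2: b2⊕b3⊕b6⊕b7 = 1⊕0⊕1⊕0 = 0
s4: b4⊕b5⊕b6⊕b7 = 1⊕1⊕1⊕0 = 1
Syndrome (s4...s1) = 101 → position 5.
Flip bit 5: corrected codeword = 0101010
Data bits at positions 3,5,6,7: 0010

0010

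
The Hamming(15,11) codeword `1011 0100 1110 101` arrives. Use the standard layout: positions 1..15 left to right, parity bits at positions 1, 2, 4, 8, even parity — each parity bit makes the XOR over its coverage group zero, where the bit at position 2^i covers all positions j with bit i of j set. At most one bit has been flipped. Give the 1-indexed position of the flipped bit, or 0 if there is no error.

s1: b1⊕b3⊕b5⊕b7⊕b9⊕b11⊕b13⊕b15 = 1⊕1⊕0⊕0⊕1⊕1⊕1⊕1 = 0
s2: b2⊕b3⊕b6⊕b7⊕b10⊕b11⊕b14⊕b15 = 0⊕1⊕1⊕0⊕1⊕1⊕0⊕1 = 1
s4: b4⊕b5⊕b6⊕b7⊕b12⊕b13⊕b14⊕b15 = 1⊕0⊕1⊕0⊕0⊕1⊕0⊕1 = 0
s8: b8⊕b9⊕b10⊕b11⊕b12⊕b13⊕b14⊕b15 = 0⊕1⊕1⊕1⊕0⊕1⊕0⊕1 = 1
Syndrome (s8...s1) = 1010 → position 10.

10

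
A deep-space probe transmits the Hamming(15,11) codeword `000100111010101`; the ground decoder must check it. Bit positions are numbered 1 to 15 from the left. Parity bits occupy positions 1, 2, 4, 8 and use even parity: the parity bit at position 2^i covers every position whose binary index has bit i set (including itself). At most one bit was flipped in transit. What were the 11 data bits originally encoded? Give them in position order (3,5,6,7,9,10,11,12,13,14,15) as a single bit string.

00011000101

s1: b1⊕b3⊕b5⊕b7⊕b9⊕b11⊕b13⊕b15 = 0⊕0⊕0⊕1⊕1⊕1⊕1⊕1 = 1
s2: b2⊕b3⊕b6⊕b7⊕b10⊕b11⊕b14⊕b15 = 0⊕0⊕0⊕1⊕0⊕1⊕0⊕1 = 1
s4: b4⊕b5⊕b6⊕b7⊕b12⊕b13⊕b14⊕b15 = 1⊕0⊕0⊕1⊕0⊕1⊕0⊕1 = 0
s8: b8⊕b9⊕b10⊕b11⊕b12⊕b13⊕b14⊕b15 = 1⊕1⊕0⊕1⊕0⊕1⊕0⊕1 = 1
Syndrome (s8...s1) = 1011 → position 11.
Flip bit 11: corrected codeword = 000100111000101
Data bits at positions 3,5,6,7,9,10,11,12,13,14,15: 00011000101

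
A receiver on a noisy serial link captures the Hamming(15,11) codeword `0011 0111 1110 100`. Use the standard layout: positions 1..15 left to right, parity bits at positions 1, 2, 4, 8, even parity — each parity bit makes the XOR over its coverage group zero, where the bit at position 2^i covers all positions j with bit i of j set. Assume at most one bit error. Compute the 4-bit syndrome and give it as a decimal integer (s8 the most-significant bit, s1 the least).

11

s1: b1⊕b3⊕b5⊕b7⊕b9⊕b11⊕b13⊕b15 = 0⊕1⊕0⊕1⊕1⊕1⊕1⊕0 = 1
s2: b2⊕b3⊕b6⊕b7⊕b10⊕b11⊕b14⊕b15 = 0⊕1⊕1⊕1⊕1⊕1⊕0⊕0 = 1
s4: b4⊕b5⊕b6⊕b7⊕b12⊕b13⊕b14⊕b15 = 1⊕0⊕1⊕1⊕0⊕1⊕0⊕0 = 0
s8: b8⊕b9⊕b10⊕b11⊕b12⊕b13⊕b14⊕b15 = 1⊕1⊕1⊕1⊕0⊕1⊕0⊕0 = 1
Syndrome (s8...s1) = 1011 → position 11.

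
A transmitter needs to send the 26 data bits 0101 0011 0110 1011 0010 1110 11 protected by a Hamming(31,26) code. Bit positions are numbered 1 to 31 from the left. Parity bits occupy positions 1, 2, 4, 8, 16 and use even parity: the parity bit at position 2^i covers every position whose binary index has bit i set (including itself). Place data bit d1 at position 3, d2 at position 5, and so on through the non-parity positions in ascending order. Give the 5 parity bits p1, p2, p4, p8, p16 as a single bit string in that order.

11001

Place data bits at non-power-of-two positions: b3=0, b5=1, b6=0, b7=1, b9=0, b10=0, b11=1, b12=1, b13=0, b14=1, b15=1, b17=0, b18=1, b19=0, b20=1, b21=1, b22=0, b23=0, b24=1, b25=0, b26=1, b27=1, b28=1, b29=0, b30=1, b31=1.
p1 = XOR of data positions {3,5,7,9,11,13,15,17,19,21,23,25,27,29,31} = 0⊕1⊕1⊕0⊕1⊕0⊕1⊕0⊕0⊕1⊕0⊕0⊕1⊕0⊕1 = 1
p2 = XOR of data positions {3,6,7,10,11,14,15,18,19,22,23,26,27,30,31} = 0⊕0⊕1⊕0⊕1⊕1⊕1⊕1⊕0⊕0⊕0⊕1⊕1⊕1⊕1 = 1
p4 = XOR of data positions {5,6,7,12,13,14,15,20,21,22,23,28,29,30,31} = 1⊕0⊕1⊕1⊕0⊕1⊕1⊕1⊕1⊕0⊕0⊕1⊕0⊕1⊕1 = 0
p8 = XOR of data positions {9,10,11,12,13,14,15,24,25,26,27,28,29,30,31} = 0⊕0⊕1⊕1⊕0⊕1⊕1⊕1⊕0⊕1⊕1⊕1⊕0⊕1⊕1 = 0
p16 = XOR of data positions {17,18,19,20,21,22,23,24,25,26,27,28,29,30,31} = 0⊕1⊕0⊕1⊕1⊕0⊕0⊕1⊕0⊕1⊕1⊕1⊕0⊕1⊕1 = 1
Parity bits p1,p2,p4,p8,p16 = 11001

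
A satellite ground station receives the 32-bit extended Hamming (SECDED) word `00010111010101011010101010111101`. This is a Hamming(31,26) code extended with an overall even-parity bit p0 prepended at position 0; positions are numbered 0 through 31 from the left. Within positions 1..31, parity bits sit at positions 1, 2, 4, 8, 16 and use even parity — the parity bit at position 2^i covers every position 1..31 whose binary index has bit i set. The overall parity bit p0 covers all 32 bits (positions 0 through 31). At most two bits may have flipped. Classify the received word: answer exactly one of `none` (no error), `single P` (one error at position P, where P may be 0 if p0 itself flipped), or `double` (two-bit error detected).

s1: b1⊕b3⊕b5⊕b7⊕b9⊕b11⊕b13⊕b15⊕b17⊕b19⊕b21⊕b23⊕b25⊕b27⊕b29⊕b31 = 0⊕1⊕1⊕1⊕1⊕1⊕1⊕1⊕0⊕0⊕0⊕0⊕0⊕1⊕1⊕1 = 0
s2: b2⊕b3⊕b6⊕b7⊕b10⊕b11⊕b14⊕b15⊕b18⊕b19⊕b22⊕b23⊕b26⊕b27⊕b30⊕b31 = 0⊕1⊕1⊕1⊕0⊕1⊕0⊕1⊕1⊕0⊕1⊕0⊕1⊕1⊕0⊕1 = 0
s4: b4⊕b5⊕b6⊕b7⊕b12⊕b13⊕b14⊕b15⊕b20⊕b21⊕b22⊕b23⊕b28⊕b29⊕b30⊕b31 = 0⊕1⊕1⊕1⊕0⊕1⊕0⊕1⊕1⊕0⊕1⊕0⊕1⊕1⊕0⊕1 = 0
s8: b8⊕b9⊕b10⊕b11⊕b12⊕b13⊕b14⊕b15⊕b24⊕b25⊕b26⊕b27⊕b28⊕b29⊕b30⊕b31 = 0⊕1⊕0⊕1⊕0⊕1⊕0⊕1⊕1⊕0⊕1⊕1⊕1⊕1⊕0⊕1 = 0
s16: b16⊕b17⊕b18⊕b19⊕b20⊕b21⊕b22⊕b23⊕b24⊕b25⊕b26⊕b27⊕b28⊕b29⊕b30⊕b31 = 1⊕0⊕1⊕0⊕1⊕0⊕1⊕0⊕1⊕0⊕1⊕1⊕1⊕1⊕0⊕1 = 0
Syndrome (s16...s1) = 00000 → position 0 (no error).
Overall parity (XOR of all 32 bits, including p0): 0⊕0⊕0⊕1⊕0⊕1⊕1⊕1⊕0⊕1⊕0⊕1⊕0⊕1⊕0⊕1⊕1⊕0⊕1⊕0⊕1⊕0⊕1⊕0⊕1⊕0⊕1⊕1⊕1⊕1⊕0⊕1 = 0
Overall=0, syndrome position=0 → no error.

none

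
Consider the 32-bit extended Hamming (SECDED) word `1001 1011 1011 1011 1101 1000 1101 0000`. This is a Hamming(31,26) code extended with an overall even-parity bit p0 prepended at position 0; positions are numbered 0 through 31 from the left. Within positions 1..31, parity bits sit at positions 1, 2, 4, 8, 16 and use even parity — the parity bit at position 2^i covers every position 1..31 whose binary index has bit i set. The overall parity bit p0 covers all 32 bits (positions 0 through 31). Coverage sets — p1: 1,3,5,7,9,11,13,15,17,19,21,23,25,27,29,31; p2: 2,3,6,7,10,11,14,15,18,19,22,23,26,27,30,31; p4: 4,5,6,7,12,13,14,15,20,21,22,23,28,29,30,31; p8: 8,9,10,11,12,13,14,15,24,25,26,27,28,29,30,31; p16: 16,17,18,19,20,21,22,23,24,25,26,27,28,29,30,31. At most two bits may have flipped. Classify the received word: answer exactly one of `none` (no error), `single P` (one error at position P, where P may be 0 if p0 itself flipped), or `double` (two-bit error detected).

double

s1: b1⊕b3⊕b5⊕b7⊕b9⊕b11⊕b13⊕b15⊕b17⊕b19⊕b21⊕b23⊕b25⊕b27⊕b29⊕b31 = 0⊕1⊕0⊕1⊕0⊕1⊕0⊕1⊕1⊕1⊕0⊕0⊕1⊕1⊕0⊕0 = 0
s2: b2⊕b3⊕b6⊕b7⊕b10⊕b11⊕b14⊕b15⊕b18⊕b19⊕b22⊕b23⊕b26⊕b27⊕b30⊕b31 = 0⊕1⊕1⊕1⊕1⊕1⊕1⊕1⊕0⊕1⊕0⊕0⊕0⊕1⊕0⊕0 = 1
s4: b4⊕b5⊕b6⊕b7⊕b12⊕b13⊕b14⊕b15⊕b20⊕b21⊕b22⊕b23⊕b28⊕b29⊕b30⊕b31 = 1⊕0⊕1⊕1⊕1⊕0⊕1⊕1⊕1⊕0⊕0⊕0⊕0⊕0⊕0⊕0 = 1
s8: b8⊕b9⊕b10⊕b11⊕b12⊕b13⊕b14⊕b15⊕b24⊕b25⊕b26⊕b27⊕b28⊕b29⊕b30⊕b31 = 1⊕0⊕1⊕1⊕1⊕0⊕1⊕1⊕1⊕1⊕0⊕1⊕0⊕0⊕0⊕0 = 1
s16: b16⊕b17⊕b18⊕b19⊕b20⊕b21⊕b22⊕b23⊕b24⊕b25⊕b26⊕b27⊕b28⊕b29⊕b30⊕b31 = 1⊕1⊕0⊕1⊕1⊕0⊕0⊕0⊕1⊕1⊕0⊕1⊕0⊕0⊕0⊕0 = 1
Syndrome (s16...s1) = 11110 → position 30.
Overall parity (XOR of all 32 bits, including p0): 1⊕0⊕0⊕1⊕1⊕0⊕1⊕1⊕1⊕0⊕1⊕1⊕1⊕0⊕1⊕1⊕1⊕1⊕0⊕1⊕1⊕0⊕0⊕0⊕1⊕1⊕0⊕1⊕0⊕0⊕0⊕0 = 0
Overall=0, syndrome position=30 → double-bit error detected (uncorrectable).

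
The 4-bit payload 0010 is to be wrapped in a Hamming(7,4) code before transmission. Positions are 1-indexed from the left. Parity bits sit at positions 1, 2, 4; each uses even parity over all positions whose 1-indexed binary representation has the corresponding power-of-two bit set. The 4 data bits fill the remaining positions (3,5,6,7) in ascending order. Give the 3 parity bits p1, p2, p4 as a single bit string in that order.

011

Place data bits at non-power-of-two positions: b3=0, b5=0, b6=1, b7=0.
p1 = XOR of data positions {3,5,7} = 0⊕0⊕0 = 0
p2 = XOR of data positions {3,6,7} = 0⊕1⊕0 = 1
p4 = XOR of data positions {5,6,7} = 0⊕1⊕0 = 1
Parity bits p1,p2,p4 = 011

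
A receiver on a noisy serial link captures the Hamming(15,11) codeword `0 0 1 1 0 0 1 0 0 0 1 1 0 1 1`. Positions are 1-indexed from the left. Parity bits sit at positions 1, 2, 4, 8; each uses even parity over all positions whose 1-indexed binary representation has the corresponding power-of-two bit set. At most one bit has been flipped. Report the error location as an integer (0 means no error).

6

s1: b1⊕b3⊕b5⊕b7⊕b9⊕b11⊕b13⊕b15 = 0⊕1⊕0⊕1⊕0⊕1⊕0⊕1 = 0
s2: b2⊕b3⊕b6⊕b7⊕b10⊕b11⊕b14⊕b15 = 0⊕1⊕0⊕1⊕0⊕1⊕1⊕1 = 1
s4: b4⊕b5⊕b6⊕b7⊕b12⊕b13⊕b14⊕b15 = 1⊕0⊕0⊕1⊕1⊕0⊕1⊕1 = 1
s8: b8⊕b9⊕b10⊕b11⊕b12⊕b13⊕b14⊕b15 = 0⊕0⊕0⊕1⊕1⊕0⊕1⊕1 = 0
Syndrome (s8...s1) = 0110 → position 6.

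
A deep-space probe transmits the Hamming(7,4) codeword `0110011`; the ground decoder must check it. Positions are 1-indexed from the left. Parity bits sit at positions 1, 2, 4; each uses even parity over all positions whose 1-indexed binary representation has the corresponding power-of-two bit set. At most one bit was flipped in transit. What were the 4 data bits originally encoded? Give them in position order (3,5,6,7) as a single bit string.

s1: b1⊕b3⊕b5⊕b7 = 0⊕1⊕0⊕1 = 0
s2: b2⊕b3⊕b6⊕b7 = 1⊕1⊕1⊕1 = 0
s4: b4⊕b5⊕b6⊕b7 = 0⊕0⊕1⊕1 = 0
Syndrome (s4...s1) = 000 → position 0 (no error).
No correction needed.
Data bits at positions 3,5,6,7: 1011

1011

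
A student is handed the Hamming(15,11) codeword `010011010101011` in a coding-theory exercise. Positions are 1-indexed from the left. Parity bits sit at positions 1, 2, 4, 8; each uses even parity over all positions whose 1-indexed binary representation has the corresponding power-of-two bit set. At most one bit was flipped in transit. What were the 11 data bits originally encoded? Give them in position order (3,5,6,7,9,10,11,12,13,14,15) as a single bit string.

01100101001

s1: b1⊕b3⊕b5⊕b7⊕b9⊕b11⊕b13⊕b15 = 0⊕0⊕1⊕0⊕0⊕0⊕0⊕1 = 0
s2: b2⊕b3⊕b6⊕b7⊕b10⊕b11⊕b14⊕b15 = 1⊕0⊕1⊕0⊕1⊕0⊕1⊕1 = 1
s4: b4⊕b5⊕b6⊕b7⊕b12⊕b13⊕b14⊕b15 = 0⊕1⊕1⊕0⊕1⊕0⊕1⊕1 = 1
s8: b8⊕b9⊕b10⊕b11⊕b12⊕b13⊕b14⊕b15 = 1⊕0⊕1⊕0⊕1⊕0⊕1⊕1 = 1
Syndrome (s8...s1) = 1110 → position 14.
Flip bit 14: corrected codeword = 010011010101001
Data bits at positions 3,5,6,7,9,10,11,12,13,14,15: 01100101001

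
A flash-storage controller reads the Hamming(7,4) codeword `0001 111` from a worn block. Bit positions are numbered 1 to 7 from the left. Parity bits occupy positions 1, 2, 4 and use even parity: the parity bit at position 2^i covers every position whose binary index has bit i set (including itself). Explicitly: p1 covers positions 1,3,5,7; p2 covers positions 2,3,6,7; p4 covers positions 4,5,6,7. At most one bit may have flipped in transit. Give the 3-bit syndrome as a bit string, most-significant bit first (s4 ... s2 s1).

000

s1: b1⊕b3⊕b5⊕b7 = 0⊕0⊕1⊕1 = 0
s2: b2⊕b3⊕b6⊕b7 = 0⊕0⊕1⊕1 = 0
s4: b4⊕b5⊕b6⊕b7 = 1⊕1⊕1⊕1 = 0
Syndrome (s4...s1) = 000 → position 0 (no error).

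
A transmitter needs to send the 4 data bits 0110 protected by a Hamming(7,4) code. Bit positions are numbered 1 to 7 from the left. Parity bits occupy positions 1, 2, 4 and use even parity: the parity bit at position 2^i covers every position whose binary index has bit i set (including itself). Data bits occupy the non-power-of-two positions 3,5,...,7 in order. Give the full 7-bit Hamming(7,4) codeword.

1100110

Place data bits at non-power-of-two positions: b3=0, b5=1, b6=1, b7=0.
p1 = XOR of data positions {3,5,7} = 0⊕1⊕0 = 1
p2 = XOR of data positions {3,6,7} = 0⊕1⊕0 = 1
p4 = XOR of data positions {5,6,7} = 1⊕1⊕0 = 0
Codeword b1..b7 = 1100110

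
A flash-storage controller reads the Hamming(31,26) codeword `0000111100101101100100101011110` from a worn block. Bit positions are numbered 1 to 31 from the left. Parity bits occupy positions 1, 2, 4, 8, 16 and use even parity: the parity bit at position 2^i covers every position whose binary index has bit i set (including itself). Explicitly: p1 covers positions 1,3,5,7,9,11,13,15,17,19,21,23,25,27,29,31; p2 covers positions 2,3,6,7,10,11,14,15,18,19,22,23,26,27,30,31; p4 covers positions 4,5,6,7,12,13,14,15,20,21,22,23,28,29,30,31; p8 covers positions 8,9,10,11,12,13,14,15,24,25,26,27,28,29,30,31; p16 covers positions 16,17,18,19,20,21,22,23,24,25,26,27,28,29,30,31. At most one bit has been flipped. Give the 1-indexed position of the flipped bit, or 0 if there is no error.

27

s1: b1⊕b3⊕b5⊕b7⊕b9⊕b11⊕b13⊕b15⊕b17⊕b19⊕b21⊕b23⊕b25⊕b27⊕b29⊕b31 = 0⊕0⊕1⊕1⊕0⊕1⊕1⊕0⊕1⊕0⊕0⊕1⊕1⊕1⊕1⊕0 = 1
s2: b2⊕b3⊕b6⊕b7⊕b10⊕b11⊕b14⊕b15⊕b18⊕b19⊕b22⊕b23⊕b26⊕b27⊕b30⊕b31 = 0⊕0⊕1⊕1⊕0⊕1⊕1⊕0⊕0⊕0⊕0⊕1⊕0⊕1⊕1⊕0 = 1
s4: b4⊕b5⊕b6⊕b7⊕b12⊕b13⊕b14⊕b15⊕b20⊕b21⊕b22⊕b23⊕b28⊕b29⊕b30⊕b31 = 0⊕1⊕1⊕1⊕0⊕1⊕1⊕0⊕1⊕0⊕0⊕1⊕1⊕1⊕1⊕0 = 0
s8: b8⊕b9⊕b10⊕b11⊕b12⊕b13⊕b14⊕b15⊕b24⊕b25⊕b26⊕b27⊕b28⊕b29⊕b30⊕b31 = 1⊕0⊕0⊕1⊕0⊕1⊕1⊕0⊕0⊕1⊕0⊕1⊕1⊕1⊕1⊕0 = 1
s16: b16⊕b17⊕b18⊕b19⊕b20⊕b21⊕b22⊕b23⊕b24⊕b25⊕b26⊕b27⊕b28⊕b29⊕b30⊕b31 = 1⊕1⊕0⊕0⊕1⊕0⊕0⊕1⊕0⊕1⊕0⊕1⊕1⊕1⊕1⊕0 = 1
Syndrome (s16...s1) = 11011 → position 27.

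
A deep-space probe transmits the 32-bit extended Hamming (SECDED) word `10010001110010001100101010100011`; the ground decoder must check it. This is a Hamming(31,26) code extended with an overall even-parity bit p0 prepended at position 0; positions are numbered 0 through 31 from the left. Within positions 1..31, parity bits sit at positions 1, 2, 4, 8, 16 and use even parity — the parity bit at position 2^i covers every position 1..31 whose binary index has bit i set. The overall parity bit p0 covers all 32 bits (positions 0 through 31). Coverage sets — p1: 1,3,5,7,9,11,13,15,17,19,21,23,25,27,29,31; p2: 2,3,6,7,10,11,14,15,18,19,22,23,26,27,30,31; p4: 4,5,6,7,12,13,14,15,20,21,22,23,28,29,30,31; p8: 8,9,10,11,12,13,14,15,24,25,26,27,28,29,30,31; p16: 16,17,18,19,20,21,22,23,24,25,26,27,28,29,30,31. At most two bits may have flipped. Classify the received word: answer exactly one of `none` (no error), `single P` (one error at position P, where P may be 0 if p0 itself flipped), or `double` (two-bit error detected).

s1: b1⊕b3⊕b5⊕b7⊕b9⊕b11⊕b13⊕b15⊕b17⊕b19⊕b21⊕b23⊕b25⊕b27⊕b29⊕b31 = 0⊕1⊕0⊕1⊕1⊕0⊕0⊕0⊕1⊕0⊕0⊕0⊕0⊕0⊕0⊕1 = 1
s2: b2⊕b3⊕b6⊕b7⊕b10⊕b11⊕b14⊕b15⊕b18⊕b19⊕b22⊕b23⊕b26⊕b27⊕b30⊕b31 = 0⊕1⊕0⊕1⊕0⊕0⊕0⊕0⊕0⊕0⊕1⊕0⊕1⊕0⊕1⊕1 = 0
s4: b4⊕b5⊕b6⊕b7⊕b12⊕b13⊕b14⊕b15⊕b20⊕b21⊕b22⊕b23⊕b28⊕b29⊕b30⊕b31 = 0⊕0⊕0⊕1⊕1⊕0⊕0⊕0⊕1⊕0⊕1⊕0⊕0⊕0⊕1⊕1 = 0
s8: b8⊕b9⊕b10⊕b11⊕b12⊕b13⊕b14⊕b15⊕b24⊕b25⊕b26⊕b27⊕b28⊕b29⊕b30⊕b31 = 1⊕1⊕0⊕0⊕1⊕0⊕0⊕0⊕1⊕0⊕1⊕0⊕0⊕0⊕1⊕1 = 1
s16: b16⊕b17⊕b18⊕b19⊕b20⊕b21⊕b22⊕b23⊕b24⊕b25⊕b26⊕b27⊕b28⊕b29⊕b30⊕b31 = 1⊕1⊕0⊕0⊕1⊕0⊕1⊕0⊕1⊕0⊕1⊕0⊕0⊕0⊕1⊕1 = 0
Syndrome (s16...s1) = 01001 → position 9.
Overall parity (XOR of all 32 bits, including p0): 1⊕0⊕0⊕1⊕0⊕0⊕0⊕1⊕1⊕1⊕0⊕0⊕1⊕0⊕0⊕0⊕1⊕1⊕0⊕0⊕1⊕0⊕1⊕0⊕1⊕0⊕1⊕0⊕0⊕0⊕1⊕1 = 0
Overall=0, syndrome position=9 → double-bit error detected (uncorrectable).

double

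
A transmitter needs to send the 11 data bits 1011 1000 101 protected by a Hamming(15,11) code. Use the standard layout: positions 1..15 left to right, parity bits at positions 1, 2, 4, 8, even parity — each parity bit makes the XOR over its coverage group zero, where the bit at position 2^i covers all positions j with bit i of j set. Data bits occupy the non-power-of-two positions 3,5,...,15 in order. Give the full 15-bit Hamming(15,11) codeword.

Place data bits at non-power-of-two positions: b3=1, b5=0, b6=1, b7=1, b9=1, b10=0, b11=0, b12=0, b13=1, b14=0, b15=1.
p1 = XOR of data positions {3,5,7,9,11,13,15} = 1⊕0⊕1⊕1⊕0⊕1⊕1 = 1
p2 = XOR of data positions {3,6,7,10,11,14,15} = 1⊕1⊕1⊕0⊕0⊕0⊕1 = 0
p4 = XOR of data positions {5,6,7,12,13,14,15} = 0⊕1⊕1⊕0⊕1⊕0⊕1 = 0
p8 = XOR of data positions {9,10,11,12,13,14,15} = 1⊕0⊕0⊕0⊕1⊕0⊕1 = 1
Codeword b1..b15 = 101001111000101

101001111000101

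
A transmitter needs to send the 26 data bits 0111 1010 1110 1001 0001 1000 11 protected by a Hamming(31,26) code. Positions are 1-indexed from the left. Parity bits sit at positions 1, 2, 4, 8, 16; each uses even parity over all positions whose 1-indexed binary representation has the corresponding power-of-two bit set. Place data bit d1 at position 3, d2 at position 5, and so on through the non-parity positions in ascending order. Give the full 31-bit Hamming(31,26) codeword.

Place data bits at non-power-of-two positions: b3=0, b5=1, b6=1, b7=1, b9=1, b10=0, b11=1, b12=0, b13=1, b14=1, b15=1, b17=0, b18=1, b19=0, b20=0, b21=1, b22=0, b23=0, b24=0, b25=1, b26=1, b27=0, b28=0, b29=0, b30=1, b31=1.
p1 = XOR of data positions {3,5,7,9,11,13,15,17,19,21,23,25,27,29,31} = 0⊕1⊕1⊕1⊕1⊕1⊕1⊕0⊕0⊕1⊕0⊕1⊕0⊕0⊕1 = 1
p2 = XOR of data positions {3,6,7,10,11,14,15,18,19,22,23,26,27,30,31} = 0⊕1⊕1⊕0⊕1⊕1⊕1⊕1⊕0⊕0⊕0⊕1⊕0⊕1⊕1 = 1
p4 = XOR of data positions {5,6,7,12,13,14,15,20,21,22,23,28,29,30,31} = 1⊕1⊕1⊕0⊕1⊕1⊕1⊕0⊕1⊕0⊕0⊕0⊕0⊕1⊕1 = 1
p8 = XOR of data positions {9,10,11,12,13,14,15,24,25,26,27,28,29,30,31} = 1⊕0⊕1⊕0⊕1⊕1⊕1⊕0⊕1⊕1⊕0⊕0⊕0⊕1⊕1 = 1
p16 = XOR of data positions {17,18,19,20,21,22,23,24,25,26,27,28,29,30,31} = 0⊕1⊕0⊕0⊕1⊕0⊕0⊕0⊕1⊕1⊕0⊕0⊕0⊕1⊕1 = 0
Codeword b1..b31 = 1101111110101110010010001100011

1101111110101110010010001100011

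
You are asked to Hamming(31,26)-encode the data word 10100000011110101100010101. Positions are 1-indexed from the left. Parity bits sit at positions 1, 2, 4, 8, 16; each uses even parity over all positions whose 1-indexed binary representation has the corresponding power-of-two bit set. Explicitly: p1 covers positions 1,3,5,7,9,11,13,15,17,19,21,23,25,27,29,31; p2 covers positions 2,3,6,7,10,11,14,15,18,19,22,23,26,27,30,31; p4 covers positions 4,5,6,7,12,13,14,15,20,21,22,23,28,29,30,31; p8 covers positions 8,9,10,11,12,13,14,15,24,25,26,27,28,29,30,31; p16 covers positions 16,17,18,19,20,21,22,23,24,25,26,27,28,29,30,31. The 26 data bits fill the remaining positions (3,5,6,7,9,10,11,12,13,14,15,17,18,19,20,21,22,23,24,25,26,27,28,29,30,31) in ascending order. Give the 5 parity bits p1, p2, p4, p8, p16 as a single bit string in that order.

11010

Place data bits at non-power-of-two positions: b3=1, b5=0, b6=1, b7=0, b9=0, b10=0, b11=0, b12=0, b13=0, b14=1, b15=1, b17=1, b18=1, b19=0, b20=1, b21=0, b22=1, b23=1, b24=0, b25=0, b26=0, b27=1, b28=0, b29=1, b30=0, b31=1.
p1 = XOR of data positions {3,5,7,9,11,13,15,17,19,21,23,25,27,29,31} = 1⊕0⊕0⊕0⊕0⊕0⊕1⊕1⊕0⊕0⊕1⊕0⊕1⊕1⊕1 = 1
p2 = XOR of data positions {3,6,7,10,11,14,15,18,19,22,23,26,27,30,31} = 1⊕1⊕0⊕0⊕0⊕1⊕1⊕1⊕0⊕1⊕1⊕0⊕1⊕0⊕1 = 1
p4 = XOR of data positions {5,6,7,12,13,14,15,20,21,22,23,28,29,30,31} = 0⊕1⊕0⊕0⊕0⊕1⊕1⊕1⊕0⊕1⊕1⊕0⊕1⊕0⊕1 = 0
p8 = XOR of data positions {9,10,11,12,13,14,15,24,25,26,27,28,29,30,31} = 0⊕0⊕0⊕0⊕0⊕1⊕1⊕0⊕0⊕0⊕1⊕0⊕1⊕0⊕1 = 1
p16 = XOR of data positions {17,18,19,20,21,22,23,24,25,26,27,28,29,30,31} = 1⊕1⊕0⊕1⊕0⊕1⊕1⊕0⊕0⊕0⊕1⊕0⊕1⊕0⊕1 = 0
Parity bits p1,p2,p4,p8,p16 = 11010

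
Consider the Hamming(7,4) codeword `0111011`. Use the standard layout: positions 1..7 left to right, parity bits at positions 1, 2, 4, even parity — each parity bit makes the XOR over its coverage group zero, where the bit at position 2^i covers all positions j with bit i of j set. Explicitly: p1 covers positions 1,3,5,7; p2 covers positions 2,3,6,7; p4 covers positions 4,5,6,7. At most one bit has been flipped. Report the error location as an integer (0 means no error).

s1: b1⊕b3⊕b5⊕b7 = 0⊕1⊕0⊕1 = 0
s2: b2⊕b3⊕b6⊕b7 = 1⊕1⊕1⊕1 = 0
s4: b4⊕b5⊕b6⊕b7 = 1⊕0⊕1⊕1 = 1
Syndrome (s4...s1) = 100 → position 4.

4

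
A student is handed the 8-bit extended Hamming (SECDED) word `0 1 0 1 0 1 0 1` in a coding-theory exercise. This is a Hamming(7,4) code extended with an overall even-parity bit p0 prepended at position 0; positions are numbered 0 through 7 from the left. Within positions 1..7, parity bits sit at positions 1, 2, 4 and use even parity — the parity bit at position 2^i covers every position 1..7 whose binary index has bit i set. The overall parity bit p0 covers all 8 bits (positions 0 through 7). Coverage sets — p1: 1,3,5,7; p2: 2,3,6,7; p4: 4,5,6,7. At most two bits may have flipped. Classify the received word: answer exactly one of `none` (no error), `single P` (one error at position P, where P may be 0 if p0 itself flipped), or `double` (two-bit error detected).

none

s1: b1⊕b3⊕b5⊕b7 = 1⊕1⊕1⊕1 = 0
s2: b2⊕b3⊕b6⊕b7 = 0⊕1⊕0⊕1 = 0
s4: b4⊕b5⊕b6⊕b7 = 0⊕1⊕0⊕1 = 0
Syndrome (s4...s1) = 000 → position 0 (no error).
Overall parity (XOR of all 8 bits, including p0): 0⊕1⊕0⊕1⊕0⊕1⊕0⊕1 = 0
Overall=0, syndrome position=0 → no error.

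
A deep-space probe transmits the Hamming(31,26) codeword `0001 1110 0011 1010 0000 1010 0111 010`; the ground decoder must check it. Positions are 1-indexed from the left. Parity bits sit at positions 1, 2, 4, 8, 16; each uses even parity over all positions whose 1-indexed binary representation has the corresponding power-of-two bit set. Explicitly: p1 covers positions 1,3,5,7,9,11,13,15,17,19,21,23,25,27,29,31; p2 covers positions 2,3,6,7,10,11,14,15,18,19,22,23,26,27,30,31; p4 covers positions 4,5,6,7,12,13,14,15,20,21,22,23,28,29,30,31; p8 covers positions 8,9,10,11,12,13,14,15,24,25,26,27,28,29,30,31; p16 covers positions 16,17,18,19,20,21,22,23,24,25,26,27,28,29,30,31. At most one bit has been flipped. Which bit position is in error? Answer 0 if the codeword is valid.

4

s1: b1⊕b3⊕b5⊕b7⊕b9⊕b11⊕b13⊕b15⊕b17⊕b19⊕b21⊕b23⊕b25⊕b27⊕b29⊕b31 = 0⊕0⊕1⊕1⊕0⊕1⊕1⊕1⊕0⊕0⊕1⊕1⊕0⊕1⊕0⊕0 = 0
s2: b2⊕b3⊕b6⊕b7⊕b10⊕b11⊕b14⊕b15⊕b18⊕b19⊕b22⊕b23⊕b26⊕b27⊕b30⊕b31 = 0⊕0⊕1⊕1⊕0⊕1⊕0⊕1⊕0⊕0⊕0⊕1⊕1⊕1⊕1⊕0 = 0
s4: b4⊕b5⊕b6⊕b7⊕b12⊕b13⊕b14⊕b15⊕b20⊕b21⊕b22⊕b23⊕b28⊕b29⊕b30⊕b31 = 1⊕1⊕1⊕1⊕1⊕1⊕0⊕1⊕0⊕1⊕0⊕1⊕1⊕0⊕1⊕0 = 1
s8: b8⊕b9⊕b10⊕b11⊕b12⊕b13⊕b14⊕b15⊕b24⊕b25⊕b26⊕b27⊕b28⊕b29⊕b30⊕b31 = 0⊕0⊕0⊕1⊕1⊕1⊕0⊕1⊕0⊕0⊕1⊕1⊕1⊕0⊕1⊕0 = 0
s16: b16⊕b17⊕b18⊕b19⊕b20⊕b21⊕b22⊕b23⊕b24⊕b25⊕b26⊕b27⊕b28⊕b29⊕b30⊕b31 = 0⊕0⊕0⊕0⊕0⊕1⊕0⊕1⊕0⊕0⊕1⊕1⊕1⊕0⊕1⊕0 = 0
Syndrome (s16...s1) = 00100 → position 4.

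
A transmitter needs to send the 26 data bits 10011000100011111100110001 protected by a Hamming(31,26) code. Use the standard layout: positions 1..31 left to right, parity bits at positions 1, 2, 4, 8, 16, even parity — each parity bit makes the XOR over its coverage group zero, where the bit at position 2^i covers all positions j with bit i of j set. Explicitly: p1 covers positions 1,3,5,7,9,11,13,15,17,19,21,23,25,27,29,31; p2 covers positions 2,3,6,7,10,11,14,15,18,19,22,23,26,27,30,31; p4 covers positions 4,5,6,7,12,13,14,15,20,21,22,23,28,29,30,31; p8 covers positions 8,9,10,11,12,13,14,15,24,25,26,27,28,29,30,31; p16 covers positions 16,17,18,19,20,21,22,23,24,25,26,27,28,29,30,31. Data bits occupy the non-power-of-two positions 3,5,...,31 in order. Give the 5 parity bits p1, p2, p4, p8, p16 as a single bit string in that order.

11111

Place data bits at non-power-of-two positions: b3=1, b5=0, b6=0, b7=1, b9=1, b10=0, b11=0, b12=0, b13=1, b14=0, b15=0, b17=0, b18=1, b19=1, b20=1, b21=1, b22=1, b23=1, b24=0, b25=0, b26=1, b27=1, b28=0, b29=0, b30=0, b31=1.
p1 = XOR of data positions {3,5,7,9,11,13,15,17,19,21,23,25,27,29,31} = 1⊕0⊕1⊕1⊕0⊕1⊕0⊕0⊕1⊕1⊕1⊕0⊕1⊕0⊕1 = 1
p2 = XOR of data positions {3,6,7,10,11,14,15,18,19,22,23,26,27,30,31} = 1⊕0⊕1⊕0⊕0⊕0⊕0⊕1⊕1⊕1⊕1⊕1⊕1⊕0⊕1 = 1
p4 = XOR of data positions {5,6,7,12,13,14,15,20,21,22,23,28,29,30,31} = 0⊕0⊕1⊕0⊕1⊕0⊕0⊕1⊕1⊕1⊕1⊕0⊕0⊕0⊕1 = 1
p8 = XOR of data positions {9,10,11,12,13,14,15,24,25,26,27,28,29,30,31} = 1⊕0⊕0⊕0⊕1⊕0⊕0⊕0⊕0⊕1⊕1⊕0⊕0⊕0⊕1 = 1
p16 = XOR of data positions {17,18,19,20,21,22,23,24,25,26,27,28,29,30,31} = 0⊕1⊕1⊕1⊕1⊕1⊕1⊕0⊕0⊕1⊕1⊕0⊕0⊕0⊕1 = 1
Parity bits p1,p2,p4,p8,p16 = 11111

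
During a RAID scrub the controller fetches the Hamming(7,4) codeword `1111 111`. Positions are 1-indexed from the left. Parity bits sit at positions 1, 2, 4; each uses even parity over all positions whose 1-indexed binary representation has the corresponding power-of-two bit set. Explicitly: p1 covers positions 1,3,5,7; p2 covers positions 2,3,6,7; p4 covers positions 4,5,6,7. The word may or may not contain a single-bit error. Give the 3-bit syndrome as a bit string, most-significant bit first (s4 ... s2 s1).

s1: b1⊕b3⊕b5⊕b7 = 1⊕1⊕1⊕1 = 0
s2: b2⊕b3⊕b6⊕b7 = 1⊕1⊕1⊕1 = 0
s4: b4⊕b5⊕b6⊕b7 = 1⊕1⊕1⊕1 = 0
Syndrome (s4...s1) = 000 → position 0 (no error).

000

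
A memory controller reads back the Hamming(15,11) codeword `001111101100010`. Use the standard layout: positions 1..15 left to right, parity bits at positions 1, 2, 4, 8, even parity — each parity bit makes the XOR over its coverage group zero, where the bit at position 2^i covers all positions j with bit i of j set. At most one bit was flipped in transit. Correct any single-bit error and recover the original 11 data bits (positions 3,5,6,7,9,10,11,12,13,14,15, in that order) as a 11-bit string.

11111100000

s1: b1⊕b3⊕b5⊕b7⊕b9⊕b11⊕b13⊕b15 = 0⊕1⊕1⊕1⊕1⊕0⊕0⊕0 = 0
s2: b2⊕b3⊕b6⊕b7⊕b10⊕b11⊕b14⊕b15 = 0⊕1⊕1⊕1⊕1⊕0⊕1⊕0 = 1
s4: b4⊕b5⊕b6⊕b7⊕b12⊕b13⊕b14⊕b15 = 1⊕1⊕1⊕1⊕0⊕0⊕1⊕0 = 1
s8: b8⊕b9⊕b10⊕b11⊕b12⊕b13⊕b14⊕b15 = 0⊕1⊕1⊕0⊕0⊕0⊕1⊕0 = 1
Syndrome (s8...s1) = 1110 → position 14.
Flip bit 14: corrected codeword = 001111101100000
Data bits at positions 3,5,6,7,9,10,11,12,13,14,15: 11111100000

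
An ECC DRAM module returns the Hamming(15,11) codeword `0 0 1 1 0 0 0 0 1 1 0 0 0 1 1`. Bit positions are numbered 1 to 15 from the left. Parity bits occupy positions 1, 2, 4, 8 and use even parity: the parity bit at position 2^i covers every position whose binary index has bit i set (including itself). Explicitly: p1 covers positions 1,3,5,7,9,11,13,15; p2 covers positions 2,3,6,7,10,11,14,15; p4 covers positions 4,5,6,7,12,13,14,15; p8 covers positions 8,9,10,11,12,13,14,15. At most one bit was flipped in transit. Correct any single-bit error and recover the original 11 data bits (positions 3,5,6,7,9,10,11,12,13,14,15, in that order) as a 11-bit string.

11001100011

s1: b1⊕b3⊕b5⊕b7⊕b9⊕b11⊕b13⊕b15 = 0⊕1⊕0⊕0⊕1⊕0⊕0⊕1 = 1
s2: b2⊕b3⊕b6⊕b7⊕b10⊕b11⊕b14⊕b15 = 0⊕1⊕0⊕0⊕1⊕0⊕1⊕1 = 0
s4: b4⊕b5⊕b6⊕b7⊕b12⊕b13⊕b14⊕b15 = 1⊕0⊕0⊕0⊕0⊕0⊕1⊕1 = 1
s8: b8⊕b9⊕b10⊕b11⊕b12⊕b13⊕b14⊕b15 = 0⊕1⊕1⊕0⊕0⊕0⊕1⊕1 = 0
Syndrome (s8...s1) = 0101 → position 5.
Flip bit 5: corrected codeword = 001110001100011
Data bits at positions 3,5,6,7,9,10,11,12,13,14,15: 11001100011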